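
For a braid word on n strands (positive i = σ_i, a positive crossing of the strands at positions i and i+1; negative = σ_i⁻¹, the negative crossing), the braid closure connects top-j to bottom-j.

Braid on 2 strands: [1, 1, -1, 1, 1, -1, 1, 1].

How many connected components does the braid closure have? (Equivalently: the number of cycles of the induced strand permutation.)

Track the strand permutation on 2 strands, starting from identity.
  step 1: s1 swaps positions 1,2 -> [2 1]
  step 2: s1 swaps positions 1,2 -> [1 2]
  step 3: s1^-1 swaps positions 1,2 -> [2 1]
  step 4: s1 swaps positions 1,2 -> [1 2]
  step 5: s1 swaps positions 1,2 -> [2 1]
  step 6: s1^-1 swaps positions 1,2 -> [1 2]
  step 7: s1 swaps positions 1,2 -> [2 1]
  step 8: s1 swaps positions 1,2 -> [1 2]
Final permutation (position -> original strand): [1 2]
Closure components = cycle count of this permutation = 2.

Answer: 2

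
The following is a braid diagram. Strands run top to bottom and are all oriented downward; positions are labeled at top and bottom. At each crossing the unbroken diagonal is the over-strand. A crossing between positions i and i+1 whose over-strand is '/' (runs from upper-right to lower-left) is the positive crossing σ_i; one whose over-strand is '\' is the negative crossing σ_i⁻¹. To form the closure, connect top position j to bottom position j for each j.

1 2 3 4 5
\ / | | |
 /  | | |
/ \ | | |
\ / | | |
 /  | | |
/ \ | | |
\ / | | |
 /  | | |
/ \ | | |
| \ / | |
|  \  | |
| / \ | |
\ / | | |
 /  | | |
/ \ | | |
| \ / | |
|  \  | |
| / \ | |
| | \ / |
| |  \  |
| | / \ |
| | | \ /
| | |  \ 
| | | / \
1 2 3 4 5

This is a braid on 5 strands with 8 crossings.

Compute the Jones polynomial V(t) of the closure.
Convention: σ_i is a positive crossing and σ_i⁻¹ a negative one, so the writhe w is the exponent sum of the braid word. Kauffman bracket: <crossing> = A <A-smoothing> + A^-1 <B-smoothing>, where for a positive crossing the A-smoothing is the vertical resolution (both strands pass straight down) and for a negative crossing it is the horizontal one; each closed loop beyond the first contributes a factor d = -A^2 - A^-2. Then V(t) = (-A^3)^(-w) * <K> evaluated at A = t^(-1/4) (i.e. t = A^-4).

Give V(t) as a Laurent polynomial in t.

Reading the diagram top to bottom ('/'-over between positions i,i+1 = s_i, '\'-over = s_i^-1): braid word = s1 s1 s1 s2^-1 s1 s2^-1 s3^-1 s4^-1.
The presented braid s1 s1 s1 s2^-1 s1 s2^-1 s3^-1 s4^-1 on 5 strands reduces by inverse Markov moves (closure unchanged at each step):
  Destabilize: the word has the form β·s4^-1 where s4^-1 occurs only as the final letter (β ∈ B_4); drop it and the last strand → 4 strands.
  Destabilize: the word has the form β·s3^-1 where s3^-1 occurs only as the final letter (β ∈ B_3); drop it and the last strand → 3 strands.
Reduced to β = s1 s1 s1 s2^-1 s1 s2^-1 on 3 strands, 6 crossings.
Compute on β:
Braid: s1 s1 s1 s2^-1 s1 s2^-1 on 3 strands, 6 crossings.
Writhe w = (#positive) - (#negative) = 4 - 2 = 2.
Enumerate smoothing states for the bracket polynomial. There are 2^6 = 64 states.
Each crossing splits two ways (0=vertical, 1=horizontal). The state's weight is A^(#A-smoothings - #B-smoothings) * d^(loops - 1).
Tabulate the states by total A-exponent and number of loops L (A-exp: L × count):
  A^6: L=3 ×1
  A^4: L=2 ×6
  A^2: L=1 ×11, L=3 ×4
  A^0: L=2 ×19, L=4 ×1
  A^-2: L=3 ×15
  A^-4: L=4 ×6
  A^-6: L=5 ×1
Each group contributes A^e * Σ count * d^(L-1):
Powers of d = -A^2 - A^-2: d^2 = A^4 + 2 + A^-4; d^3 = -A^6 - 3*A^2 - 3*A^-2 - A^-6; d^4 = A^8 + 4*A^4 + 6 + 4*A^-4 + A^-8.
  A^6 * (d^2) = A^10 + 2*A^6 + A^2
  A^4 * (6*d) = -6*A^6 - 6*A^2
  A^2 * (11 + 4*d^2) = 4*A^6 + 19*A^2 + 4*A^-2
  A^0 * (19*d + d^3) = -A^6 - 22*A^2 - 22*A^-2 - A^-6
  A^-2 * (15*d^2) = 15*A^2 + 30*A^-2 + 15*A^-6
  A^-4 * (6*d^3) = -6*A^2 - 18*A^-2 - 18*A^-6 - 6*A^-10
  A^-6 * (d^4) = A^2 + 4*A^-2 + 6*A^-6 + 4*A^-10 + A^-14
Summing the groups: <K> = A^10 - A^6 + 2*A^2 - 2*A^-2 + 2*A^-6 - 2*A^-10 + A^-14
Normalise by the writhe: (-A^3)^(-w) = (-A^3)^(-2) = A^-6, so f(A) = A^-6 * <K> = A^4 - 1 + 2*A^-4 - 2*A^-8 + 2*A^-12 - 2*A^-16 + A^-20.
Substitute A = t^(-1/4), i.e. A^e → t^(-e/4): V(t) = t^5 - 2*t^4 + 2*t^3 - 2*t^2 + 2*t - 1 + t^-1

Answer: t^5 - 2*t^4 + 2*t^3 - 2*t^2 + 2*t - 1 + t^-1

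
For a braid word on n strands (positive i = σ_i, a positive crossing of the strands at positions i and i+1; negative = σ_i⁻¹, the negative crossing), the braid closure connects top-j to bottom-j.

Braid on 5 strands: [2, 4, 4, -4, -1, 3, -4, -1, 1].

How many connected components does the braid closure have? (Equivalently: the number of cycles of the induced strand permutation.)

2

Derivation:
Track the strand permutation on 5 strands, starting from identity.
  step 1: s2 swaps positions 2,3 -> [1 3 2 4 5]
  step 2: s4 swaps positions 4,5 -> [1 3 2 5 4]
  step 3: s4 swaps positions 4,5 -> [1 3 2 4 5]
  step 4: s4^-1 swaps positions 4,5 -> [1 3 2 5 4]
  step 5: s1^-1 swaps positions 1,2 -> [3 1 2 5 4]
  step 6: s3 swaps positions 3,4 -> [3 1 5 2 4]
  step 7: s4^-1 swaps positions 4,5 -> [3 1 5 4 2]
  step 8: s1^-1 swaps positions 1,2 -> [1 3 5 4 2]
  step 9: s1 swaps positions 1,2 -> [3 1 5 4 2]
Final permutation (position -> original strand): [3 1 5 4 2]
Closure components = cycle count of this permutation = 2.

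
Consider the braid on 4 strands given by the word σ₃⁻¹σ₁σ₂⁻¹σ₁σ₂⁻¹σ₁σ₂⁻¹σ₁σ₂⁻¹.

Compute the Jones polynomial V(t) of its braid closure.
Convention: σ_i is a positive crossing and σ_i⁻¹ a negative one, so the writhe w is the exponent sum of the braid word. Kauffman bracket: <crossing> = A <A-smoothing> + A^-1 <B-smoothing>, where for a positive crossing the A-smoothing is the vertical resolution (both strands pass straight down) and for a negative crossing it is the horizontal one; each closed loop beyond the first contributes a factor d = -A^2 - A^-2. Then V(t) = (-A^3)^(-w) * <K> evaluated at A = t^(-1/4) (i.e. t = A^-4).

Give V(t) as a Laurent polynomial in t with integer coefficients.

Braid: s3^-1 s1 s2^-1 s1 s2^-1 s1 s2^-1 s1 s2^-1 on 4 strands, 9 crossings.
Writhe w = (#positive) - (#negative) = 4 - 5 = -1.
Computing the Kauffman bracket via state sum. There are 2^9 = 512 states.
Each crossing splits two ways (0=vertical, 1=horizontal). The state's weight is A^(#A-smoothings - #B-smoothings) * d^(loops - 1).
Tabulate the states by total A-exponent and number of loops L (A-exp: L × count):
  A^9: L=5 ×1
  A^7: L=4 ×8, L=6 ×1
  A^5: L=3 ×28, L=5 ×8
  A^3: L=2 ×52, L=4 ×32
  A^1: L=1 ×45, L=3 ×77, L=5 ×4
  A^-1: L=2 ×97, L=4 ×29
  A^-3: L=3 ×80, L=5 ×4
  A^-5: L=4 ×36
  A^-7: L=5 ×9
  A^-9: L=6 ×1
Each group contributes A^e * Σ count * d^(L-1):
Powers of d = -A^2 - A^-2: d^2 = A^4 + 2 + A^-4; d^3 = -A^6 - 3*A^2 - 3*A^-2 - A^-6; d^4 = A^8 + 4*A^4 + 6 + 4*A^-4 + A^-8; d^5 = -A^10 - 5*A^6 - 10*A^2 - 10*A^-2 - 5*A^-6 - A^-10.
  A^9 * (d^4) = A^17 + 4*A^13 + 6*A^9 + 4*A^5 + A
  A^7 * (8*d^3 + d^5) = -A^17 - 13*A^13 - 34*A^9 - 34*A^5 - 13*A - A^-3
  A^5 * (28*d^2 + 8*d^4) = 8*A^13 + 60*A^9 + 104*A^5 + 60*A + 8*A^-3
  A^3 * (52*d + 32*d^3) = -32*A^9 - 148*A^5 - 148*A - 32*A^-3
  A^1 * (45 + 77*d^2 + 4*d^4) = 4*A^9 + 93*A^5 + 223*A + 93*A^-3 + 4*A^-7
  A^-1 * (97*d + 29*d^3) = -29*A^5 - 184*A - 184*A^-3 - 29*A^-7
  A^-3 * (80*d^2 + 4*d^4) = 4*A^5 + 96*A + 184*A^-3 + 96*A^-7 + 4*A^-11
  A^-5 * (36*d^3) = -36*A - 108*A^-3 - 108*A^-7 - 36*A^-11
  A^-7 * (9*d^4) = 9*A + 36*A^-3 + 54*A^-7 + 36*A^-11 + 9*A^-15
  A^-9 * (d^5) = -A - 5*A^-3 - 10*A^-7 - 10*A^-11 - 5*A^-15 - A^-19
Summing the groups: <K> = -A^13 + 4*A^9 - 6*A^5 + 7*A - 9*A^-3 + 7*A^-7 - 6*A^-11 + 4*A^-15 - A^-19
Normalise by the writhe: (-A^3)^(-w) = (-A^3)^(1) = -A^3, so f(A) = -A^3 * <K> = A^16 - 4*A^12 + 6*A^8 - 7*A^4 + 9 - 7*A^-4 + 6*A^-8 - 4*A^-12 + A^-16.
Substitute A = t^(-1/4), i.e. A^e → t^(-e/4): V(t) = t^4 - 4*t^3 + 6*t^2 - 7*t + 9 - 7*t^-1 + 6*t^-2 - 4*t^-3 + t^-4

Answer: t^4 - 4*t^3 + 6*t^2 - 7*t + 9 - 7*t^-1 + 6*t^-2 - 4*t^-3 + t^-4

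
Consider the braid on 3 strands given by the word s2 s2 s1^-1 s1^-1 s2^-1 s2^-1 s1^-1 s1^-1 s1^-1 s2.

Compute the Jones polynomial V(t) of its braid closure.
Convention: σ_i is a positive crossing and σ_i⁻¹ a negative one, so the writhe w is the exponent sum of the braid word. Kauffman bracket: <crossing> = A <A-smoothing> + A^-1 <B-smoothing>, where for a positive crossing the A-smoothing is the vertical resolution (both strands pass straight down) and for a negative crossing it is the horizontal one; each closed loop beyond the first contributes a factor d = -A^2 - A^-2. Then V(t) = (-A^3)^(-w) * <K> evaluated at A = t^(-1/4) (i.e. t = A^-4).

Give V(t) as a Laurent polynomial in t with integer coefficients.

Braid: s2 s2 s1^-1 s1^-1 s2^-1 s2^-1 s1^-1 s1^-1 s1^-1 s2 on 3 strands, 10 crossings.
Writhe w = (#positive) - (#negative) = 3 - 7 = -4.
State-sum expansion of <K>. There are 2^10 = 1024 states.
Each crossing splits two ways (0=vertical, 1=horizontal). The state's weight is A^(#A-smoothings - #B-smoothings) * d^(loops - 1).
Tabulate the states by total A-exponent and number of loops L (A-exp: L × count):
  A^10: L=6 ×1
  A^8: L=5 ×10
  A^6: L=4 ×41, L=6 ×4
  A^4: L=3 ×87, L=5 ×32, L=7 ×1
  A^2: L=2 ×97, L=4 ×100, L=6 ×13
  A^0: L=1 ×46, L=3 ×152, L=5 ×52, L=7 ×2
  A^-2: L=2 ×103, L=4 ×96, L=6 ×11
  A^-4: L=1 ×15, L=3 ×79, L=5 ×26
  A^-6: L=2 ×18, L=4 ×26, L=6 ×1
  A^-8: L=3 ×8, L=5 ×2
  A^-10: L=4 ×1
Each group contributes A^e * Σ count * d^(L-1):
Powers of d = -A^2 - A^-2: d^2 = A^4 + 2 + A^-4; d^3 = -A^6 - 3*A^2 - 3*A^-2 - A^-6; d^4 = A^8 + 4*A^4 + 6 + 4*A^-4 + A^-8; d^5 = -A^10 - 5*A^6 - 10*A^2 - 10*A^-2 - 5*A^-6 - A^-10; d^6 = A^12 + 6*A^8 + 15*A^4 + 20 + 15*A^-4 + 6*A^-8 + A^-12.
  A^10 * (d^5) = -A^20 - 5*A^16 - 10*A^12 - 10*A^8 - 5*A^4 - 1
  A^8 * (10*d^4) = 10*A^16 + 40*A^12 + 60*A^8 + 40*A^4 + 10
  A^6 * (41*d^3 + 4*d^5) = -4*A^16 - 61*A^12 - 163*A^8 - 163*A^4 - 61 - 4*A^-4
  A^4 * (87*d^2 + 32*d^4 + d^6) = A^16 + 38*A^12 + 230*A^8 + 386*A^4 + 230 + 38*A^-4 + A^-8
  A^2 * (97*d + 100*d^3 + 13*d^5) = -13*A^12 - 165*A^8 - 527*A^4 - 527 - 165*A^-4 - 13*A^-8
  A^0 * (46 + 152*d^2 + 52*d^4 + 2*d^6) = 2*A^12 + 64*A^8 + 390*A^4 + 702 + 390*A^-4 + 64*A^-8 + 2*A^-12
  A^-2 * (103*d + 96*d^3 + 11*d^5) = -11*A^8 - 151*A^4 - 501 - 501*A^-4 - 151*A^-8 - 11*A^-12
  A^-4 * (15 + 79*d^2 + 26*d^4) = 26*A^4 + 183 + 329*A^-4 + 183*A^-8 + 26*A^-12
  A^-6 * (18*d + 26*d^3 + d^5) = -A^4 - 31 - 106*A^-4 - 106*A^-8 - 31*A^-12 - A^-16
  A^-8 * (8*d^2 + 2*d^4) = 2 + 16*A^-4 + 28*A^-8 + 16*A^-12 + 2*A^-16
  A^-10 * (d^3) = -A^-4 - 3*A^-8 - 3*A^-12 - A^-16
Summing the groups: <K> = -A^20 + 2*A^16 - 4*A^12 + 5*A^8 - 5*A^4 + 6 - 4*A^-4 + 3*A^-8 - A^-12
Normalise by the writhe: (-A^3)^(-w) = (-A^3)^(4) = A^12, so f(A) = A^12 * <K> = -A^32 + 2*A^28 - 4*A^24 + 5*A^20 - 5*A^16 + 6*A^12 - 4*A^8 + 3*A^4 - 1.
Substitute A = t^(-1/4), i.e. A^e → t^(-e/4): V(t) = -1 + 3*t^-1 - 4*t^-2 + 6*t^-3 - 5*t^-4 + 5*t^-5 - 4*t^-6 + 2*t^-7 - t^-8

Answer: -1 + 3*t^-1 - 4*t^-2 + 6*t^-3 - 5*t^-4 + 5*t^-5 - 4*t^-6 + 2*t^-7 - t^-8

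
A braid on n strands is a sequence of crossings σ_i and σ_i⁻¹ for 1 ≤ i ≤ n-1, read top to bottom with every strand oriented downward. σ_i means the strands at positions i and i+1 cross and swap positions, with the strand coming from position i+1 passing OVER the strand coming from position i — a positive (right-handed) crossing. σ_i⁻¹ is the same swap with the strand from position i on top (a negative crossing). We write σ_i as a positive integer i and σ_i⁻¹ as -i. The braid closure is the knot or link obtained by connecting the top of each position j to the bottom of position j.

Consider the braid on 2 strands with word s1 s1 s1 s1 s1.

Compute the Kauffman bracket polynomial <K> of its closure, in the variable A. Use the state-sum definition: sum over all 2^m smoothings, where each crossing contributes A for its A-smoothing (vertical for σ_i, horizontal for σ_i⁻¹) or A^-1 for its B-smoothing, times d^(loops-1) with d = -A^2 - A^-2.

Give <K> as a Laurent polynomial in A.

-A^7 - A^-1 + A^-5 - A^-9 + A^-13

Derivation:
Braid: s1 s1 s1 s1 s1 on 2 strands, 5 crossings.
Writhe w = (#positive) - (#negative) = 5 - 0 = 5.
State-sum expansion of <K>. There are 2^5 = 32 states.
For each crossing: s=0 is the vertical smoothing, s=1 horizontal. Crossing k contributes A^(sign_k * (1 - 2*s_k)); loop factor d = -A^2 - A^-2.
  state 00000: A-exp=+5, loops=2, term = A^5 * d^1
  state 00001: A-exp=+3, loops=1, term = A^3 * d^0
  state 00010: A-exp=+3, loops=1, term = A^3 * d^0
  state 00011: A-exp=+1, loops=2, term = A^1 * d^1
  state 00100: A-exp=+3, loops=1, term = A^3 * d^0
  state 00101: A-exp=+1, loops=2, term = A^1 * d^1
  state 00110: A-exp=+1, loops=2, term = A^1 * d^1
  state 00111: A-exp=-1, loops=3, term = A^-1 * d^2
  state 01000: A-exp=+3, loops=1, term = A^3 * d^0
  state 01001: A-exp=+1, loops=2, term = A^1 * d^1
  state 01010: A-exp=+1, loops=2, term = A^1 * d^1
  state 01011: A-exp=-1, loops=3, term = A^-1 * d^2
  state 01100: A-exp=+1, loops=2, term = A^1 * d^1
  state 01101: A-exp=-1, loops=3, term = A^-1 * d^2
  state 01110: A-exp=-1, loops=3, term = A^-1 * d^2
  state 01111: A-exp=-3, loops=4, term = A^-3 * d^3
  state 10000: A-exp=+3, loops=1, term = A^3 * d^0
  state 10001: A-exp=+1, loops=2, term = A^1 * d^1
  state 10010: A-exp=+1, loops=2, term = A^1 * d^1
  state 10011: A-exp=-1, loops=3, term = A^-1 * d^2
  state 10100: A-exp=+1, loops=2, term = A^1 * d^1
  state 10101: A-exp=-1, loops=3, term = A^-1 * d^2
  state 10110: A-exp=-1, loops=3, term = A^-1 * d^2
  state 10111: A-exp=-3, loops=4, term = A^-3 * d^3
  state 11000: A-exp=+1, loops=2, term = A^1 * d^1
  state 11001: A-exp=-1, loops=3, term = A^-1 * d^2
  state 11010: A-exp=-1, loops=3, term = A^-1 * d^2
  state 11011: A-exp=-3, loops=4, term = A^-3 * d^3
  state 11100: A-exp=-1, loops=3, term = A^-1 * d^2
  state 11101: A-exp=-3, loops=4, term = A^-3 * d^3
  state 11110: A-exp=-3, loops=4, term = A^-3 * d^3
  state 11111: A-exp=-5, loops=5, term = A^-5 * d^4
Collect the terms by A-exponent (count of states per loop number):
Powers of d = -A^2 - A^-2: d^2 = A^4 + 2 + A^-4; d^3 = -A^6 - 3*A^2 - 3*A^-2 - A^-6; d^4 = A^8 + 4*A^4 + 6 + 4*A^-4 + A^-8.
  A^5 * (d) = -A^7 - A^3
  A^3 * (5) = 5*A^3
  A^1 * (10*d) = -10*A^3 - 10*A^-1
  A^-1 * (10*d^2) = 10*A^3 + 20*A^-1 + 10*A^-5
  A^-3 * (5*d^3) = -5*A^3 - 15*A^-1 - 15*A^-5 - 5*A^-9
  A^-5 * (d^4) = A^3 + 4*A^-1 + 6*A^-5 + 4*A^-9 + A^-13
Summing the groups: <K> = -A^7 - A^-1 + A^-5 - A^-9 + A^-13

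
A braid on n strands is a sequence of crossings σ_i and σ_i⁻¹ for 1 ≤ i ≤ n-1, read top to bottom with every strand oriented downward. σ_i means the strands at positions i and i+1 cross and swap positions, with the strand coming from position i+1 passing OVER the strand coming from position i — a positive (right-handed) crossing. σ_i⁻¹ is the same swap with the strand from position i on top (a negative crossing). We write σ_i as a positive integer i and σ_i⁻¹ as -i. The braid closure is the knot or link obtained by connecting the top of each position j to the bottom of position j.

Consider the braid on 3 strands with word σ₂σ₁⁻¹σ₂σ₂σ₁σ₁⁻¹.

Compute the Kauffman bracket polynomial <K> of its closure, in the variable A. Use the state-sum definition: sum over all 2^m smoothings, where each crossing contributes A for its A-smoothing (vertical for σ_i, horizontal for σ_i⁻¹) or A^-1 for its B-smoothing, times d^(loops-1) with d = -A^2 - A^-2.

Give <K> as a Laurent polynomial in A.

First cancel adjacent σ_i σ_i⁻¹ pairs (Reidemeister II — same braid, same closure): s2 s1^-1 s2 s2 s1 s1^-1 → s2 s1^-1 s2 s2.
Braid: s2 s1^-1 s2 s2 on 3 strands, 4 crossings.
Writhe w = (#positive) - (#negative) = 3 - 1 = 2.
Computing the Kauffman bracket via state sum. There are 2^4 = 16 states.
For each crossing: s=0 is the vertical smoothing, s=1 horizontal. Crossing k contributes A^(sign_k * (1 - 2*s_k)); loop factor d = -A^2 - A^-2.
  state 0000: A-exp=+2, loops=3, term = A^2 * d^2
  state 0001: A-exp=+0, loops=2, term = A^0 * d^1
  state 0010: A-exp=+0, loops=2, term = A^0 * d^1
  state 0011: A-exp=-2, loops=3, term = A^-2 * d^2
  state 0100: A-exp=+4, loops=2, term = A^4 * d^1
  state 0101: A-exp=+2, loops=1, term = A^2 * d^0
  state 0110: A-exp=+2, loops=1, term = A^2 * d^0
  state 0111: A-exp=+0, loops=2, term = A^0 * d^1
  state 1000: A-exp=+0, loops=2, term = A^0 * d^1
  state 1001: A-exp=-2, loops=3, term = A^-2 * d^2
  state 1010: A-exp=-2, loops=3, term = A^-2 * d^2
  state 1011: A-exp=-4, loops=4, term = A^-4 * d^3
  state 1100: A-exp=+2, loops=1, term = A^2 * d^0
  state 1101: A-exp=+0, loops=2, term = A^0 * d^1
  state 1110: A-exp=+0, loops=2, term = A^0 * d^1
  state 1111: A-exp=-2, loops=3, term = A^-2 * d^2
Collect the terms by A-exponent (count of states per loop number):
Powers of d = -A^2 - A^-2: d^2 = A^4 + 2 + A^-4; d^3 = -A^6 - 3*A^2 - 3*A^-2 - A^-6.
  A^4 * (d) = -A^6 - A^2
  A^2 * (3 + d^2) = A^6 + 5*A^2 + A^-2
  A^0 * (6*d) = -6*A^2 - 6*A^-2
  A^-2 * (4*d^2) = 4*A^2 + 8*A^-2 + 4*A^-6
  A^-4 * (d^3) = -A^2 - 3*A^-2 - 3*A^-6 - A^-10
Summing the groups: <K> = A^2 + A^-6 - A^-10

Answer: A^2 + A^-6 - A^-10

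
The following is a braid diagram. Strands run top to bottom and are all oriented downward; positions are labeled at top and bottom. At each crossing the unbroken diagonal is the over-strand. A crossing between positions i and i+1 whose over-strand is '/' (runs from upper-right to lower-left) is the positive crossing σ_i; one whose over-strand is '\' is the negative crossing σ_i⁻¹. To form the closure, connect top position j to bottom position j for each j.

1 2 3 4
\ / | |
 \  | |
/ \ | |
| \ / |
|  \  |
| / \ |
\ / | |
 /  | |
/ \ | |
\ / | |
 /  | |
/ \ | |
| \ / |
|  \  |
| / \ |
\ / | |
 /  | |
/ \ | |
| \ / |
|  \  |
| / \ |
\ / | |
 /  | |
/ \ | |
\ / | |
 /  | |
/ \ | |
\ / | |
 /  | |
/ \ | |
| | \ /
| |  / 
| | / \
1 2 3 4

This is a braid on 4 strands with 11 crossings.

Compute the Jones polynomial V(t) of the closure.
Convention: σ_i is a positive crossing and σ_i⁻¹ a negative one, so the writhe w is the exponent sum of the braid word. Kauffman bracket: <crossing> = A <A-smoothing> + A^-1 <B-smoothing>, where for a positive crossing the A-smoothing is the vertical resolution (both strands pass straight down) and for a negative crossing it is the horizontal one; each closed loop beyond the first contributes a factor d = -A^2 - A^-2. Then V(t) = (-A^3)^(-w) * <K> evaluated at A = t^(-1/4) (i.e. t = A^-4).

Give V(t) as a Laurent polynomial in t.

-t^6 + 3*t^5 - 5*t^4 + 6*t^3 - 6*t^2 + 6*t - 4 + 3*t^-1 - t^-2

Derivation:
Reading the diagram top to bottom ('/'-over between positions i,i+1 = s_i, '\'-over = s_i^-1): braid word = s1^-1 s2^-1 s1 s1 s2^-1 s1 s2^-1 s1 s1 s1 s3.
The presented braid s1^-1 s2^-1 s1 s1 s2^-1 s1 s2^-1 s1 s1 s1 s3 on 4 strands reduces by inverse Markov moves (closure unchanged at each step):
  Destabilize: the word has the form β·s3 where s3 occurs only as the final letter (β ∈ B_3); drop it and the last strand → 3 strands.
  Deconjugate: the word is γ·β·γ⁻¹ with γ = s1^-1 (prefix) and γ⁻¹ = s1 (suffix); strip both.
Reduced to β = s2^-1 s1 s1 s2^-1 s1 s2^-1 s1 s1 on 3 strands, 8 crossings.
Compute on β:
Braid: s2^-1 s1 s1 s2^-1 s1 s2^-1 s1 s1 on 3 strands, 8 crossings.
Writhe w = (#positive) - (#negative) = 5 - 3 = 2.
Computing the Kauffman bracket via state sum. There are 2^8 = 256 states.
For each crossing: s=0 is the vertical smoothing, s=1 horizontal. Crossing k contributes A^(sign_k * (1 - 2*s_k)); loop factor d = -A^2 - A^-2.
Tabulate the states by total A-exponent and number of loops L (A-exp: L × count):
  A^8: L=4 ×1
  A^6: L=3 ×8
  A^4: L=2 ×26, L=4 ×2
  A^2: L=1 ×35, L=3 ×21
  A^0: L=2 ×63, L=4 ×7
  A^-2: L=3 ×55, L=5 ×1
  A^-4: L=4 ×28
  A^-6: L=5 ×8
  A^-8: L=6 ×1
Each group contributes A^e * Σ count * d^(L-1):
Powers of d = -A^2 - A^-2: d^2 = A^4 + 2 + A^-4; d^3 = -A^6 - 3*A^2 - 3*A^-2 - A^-6; d^4 = A^8 + 4*A^4 + 6 + 4*A^-4 + A^-8; d^5 = -A^10 - 5*A^6 - 10*A^2 - 10*A^-2 - 5*A^-6 - A^-10.
  A^8 * (d^3) = -A^14 - 3*A^10 - 3*A^6 - A^2
  A^6 * (8*d^2) = 8*A^10 + 16*A^6 + 8*A^2
  A^4 * (26*d + 2*d^3) = -2*A^10 - 32*A^6 - 32*A^2 - 2*A^-2
  A^2 * (35 + 21*d^2) = 21*A^6 + 77*A^2 + 21*A^-2
  A^0 * (63*d + 7*d^3) = -7*A^6 - 84*A^2 - 84*A^-2 - 7*A^-6
  A^-2 * (55*d^2 + d^4) = A^6 + 59*A^2 + 116*A^-2 + 59*A^-6 + A^-10
  A^-4 * (28*d^3) = -28*A^2 - 84*A^-2 - 84*A^-6 - 28*A^-10
  A^-6 * (8*d^4) = 8*A^2 + 32*A^-2 + 48*A^-6 + 32*A^-10 + 8*A^-14
  A^-8 * (d^5) = -A^2 - 5*A^-2 - 10*A^-6 - 10*A^-10 - 5*A^-14 - A^-18
Summing the groups: <K> = -A^14 + 3*A^10 - 4*A^6 + 6*A^2 - 6*A^-2 + 6*A^-6 - 5*A^-10 + 3*A^-14 - A^-18
Normalise by the writhe: (-A^3)^(-w) = (-A^3)^(-2) = A^-6, so f(A) = A^-6 * <K> = -A^8 + 3*A^4 - 4 + 6*A^-4 - 6*A^-8 + 6*A^-12 - 5*A^-16 + 3*A^-20 - A^-24.
Substitute A = t^(-1/4), i.e. A^e → t^(-e/4): V(t) = -t^6 + 3*t^5 - 5*t^4 + 6*t^3 - 6*t^2 + 6*t - 4 + 3*t^-1 - t^-2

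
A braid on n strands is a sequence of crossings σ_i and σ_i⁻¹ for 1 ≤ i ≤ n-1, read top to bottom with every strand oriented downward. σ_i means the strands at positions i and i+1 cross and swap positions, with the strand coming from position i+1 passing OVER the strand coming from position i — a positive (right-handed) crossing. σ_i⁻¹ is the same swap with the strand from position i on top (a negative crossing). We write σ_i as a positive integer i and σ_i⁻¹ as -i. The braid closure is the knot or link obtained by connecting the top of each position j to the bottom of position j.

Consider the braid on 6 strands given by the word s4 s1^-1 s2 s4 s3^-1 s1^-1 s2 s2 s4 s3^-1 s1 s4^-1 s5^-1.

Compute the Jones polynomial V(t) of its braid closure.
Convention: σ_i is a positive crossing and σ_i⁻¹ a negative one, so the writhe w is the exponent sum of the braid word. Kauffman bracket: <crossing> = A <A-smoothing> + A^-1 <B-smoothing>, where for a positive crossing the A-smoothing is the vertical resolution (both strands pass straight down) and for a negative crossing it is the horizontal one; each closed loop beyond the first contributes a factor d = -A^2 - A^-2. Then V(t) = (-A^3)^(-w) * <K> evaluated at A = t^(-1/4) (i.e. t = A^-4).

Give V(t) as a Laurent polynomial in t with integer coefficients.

The presented braid s4 s1^-1 s2 s4 s3^-1 s1^-1 s2 s2 s4 s3^-1 s1 s4^-1 s5^-1 on 6 strands reduces by inverse Markov moves (closure unchanged at each step):
  Destabilize: the word has the form β·s5^-1 where s5^-1 occurs only as the final letter (β ∈ B_5); drop it and the last strand → 5 strands.
  Deconjugate: the word is γ·β·γ⁻¹ with γ = s4 s1^-1 (prefix) and γ⁻¹ = s1 s4^-1 (suffix); strip both.
Reduced to β = s2 s4 s3^-1 s1^-1 s2 s2 s4 s3^-1 on 5 strands, 8 crossings.
Compute on β:
Braid: s2 s4 s3^-1 s1^-1 s2 s2 s4 s3^-1 on 5 strands, 8 crossings.
Writhe w = (#positive) - (#negative) = 5 - 3 = 2.
Computing the Kauffman bracket via state sum. There are 2^8 = 256 states.
Smooth each crossing (0=||, 1=⌣⌢); contribution A^(Σ sign_k(1-2s_k)) * d^(L-1).
Tabulate the states by total A-exponent and number of loops L (A-exp: L × count):
  A^8: L=4 ×1
  A^6: L=3 ×7, L=5 ×1
  A^4: L=2 ×19, L=4 ×9
  A^2: L=1 ×19, L=3 ×35, L=5 ×2
  A^0: L=2 ×48, L=4 ×22
  A^-2: L=3 ×49, L=5 ×7
  A^-4: L=4 ×27, L=6 ×1
  A^-6: L=5 ×8
  A^-8: L=6 ×1
Each group contributes A^e * Σ count * d^(L-1):
Powers of d = -A^2 - A^-2: d^2 = A^4 + 2 + A^-4; d^3 = -A^6 - 3*A^2 - 3*A^-2 - A^-6; d^4 = A^8 + 4*A^4 + 6 + 4*A^-4 + A^-8; d^5 = -A^10 - 5*A^6 - 10*A^2 - 10*A^-2 - 5*A^-6 - A^-10.
  A^8 * (d^3) = -A^14 - 3*A^10 - 3*A^6 - A^2
  A^6 * (7*d^2 + d^4) = A^14 + 11*A^10 + 20*A^6 + 11*A^2 + A^-2
  A^4 * (19*d + 9*d^3) = -9*A^10 - 46*A^6 - 46*A^2 - 9*A^-2
  A^2 * (19 + 35*d^2 + 2*d^4) = 2*A^10 + 43*A^6 + 101*A^2 + 43*A^-2 + 2*A^-6
  A^0 * (48*d + 22*d^3) = -22*A^6 - 114*A^2 - 114*A^-2 - 22*A^-6
  A^-2 * (49*d^2 + 7*d^4) = 7*A^6 + 77*A^2 + 140*A^-2 + 77*A^-6 + 7*A^-10
  A^-4 * (27*d^3 + d^5) = -A^6 - 32*A^2 - 91*A^-2 - 91*A^-6 - 32*A^-10 - A^-14
  A^-6 * (8*d^4) = 8*A^2 + 32*A^-2 + 48*A^-6 + 32*A^-10 + 8*A^-14
  A^-8 * (d^5) = -A^2 - 5*A^-2 - 10*A^-6 - 10*A^-10 - 5*A^-14 - A^-18
Summing the groups: <K> = A^10 - 2*A^6 + 3*A^2 - 3*A^-2 + 4*A^-6 - 3*A^-10 + 2*A^-14 - A^-18
Normalise by the writhe: (-A^3)^(-w) = (-A^3)^(-2) = A^-6, so f(A) = A^-6 * <K> = A^4 - 2 + 3*A^-4 - 3*A^-8 + 4*A^-12 - 3*A^-16 + 2*A^-20 - A^-24.
Substitute A = t^(-1/4), i.e. A^e → t^(-e/4): V(t) = -t^6 + 2*t^5 - 3*t^4 + 4*t^3 - 3*t^2 + 3*t - 2 + t^-1

Answer: -t^6 + 2*t^5 - 3*t^4 + 4*t^3 - 3*t^2 + 3*t - 2 + t^-1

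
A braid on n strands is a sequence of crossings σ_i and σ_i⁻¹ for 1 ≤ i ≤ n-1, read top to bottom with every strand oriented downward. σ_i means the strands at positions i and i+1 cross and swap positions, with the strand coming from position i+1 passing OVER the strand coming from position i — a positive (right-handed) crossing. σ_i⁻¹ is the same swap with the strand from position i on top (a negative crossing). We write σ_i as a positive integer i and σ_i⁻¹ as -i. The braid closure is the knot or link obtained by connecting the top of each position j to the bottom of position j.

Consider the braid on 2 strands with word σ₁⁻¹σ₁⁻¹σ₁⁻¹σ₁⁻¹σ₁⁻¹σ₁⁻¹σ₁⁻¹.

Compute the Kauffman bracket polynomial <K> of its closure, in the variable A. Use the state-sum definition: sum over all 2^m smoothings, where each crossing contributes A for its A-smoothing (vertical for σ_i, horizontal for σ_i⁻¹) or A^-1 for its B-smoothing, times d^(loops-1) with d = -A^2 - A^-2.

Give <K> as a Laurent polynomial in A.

A^19 - A^15 + A^11 - A^7 + A^3 - A^-1 - A^-9

Derivation:
Braid: s1^-1 s1^-1 s1^-1 s1^-1 s1^-1 s1^-1 s1^-1 on 2 strands, 7 crossings.
Writhe w = (#positive) - (#negative) = 0 - 7 = -7.
Enumerate smoothing states for the bracket polynomial. There are 2^7 = 128 states.
Each crossing splits two ways (0=vertical, 1=horizontal). The state's weight is A^(#A-smoothings - #B-smoothings) * d^(loops - 1).
Tabulate the states by total A-exponent and number of loops L (A-exp: L × count):
  A^7: L=7 ×1
  A^5: L=6 ×7
  A^3: L=5 ×21
  A^1: L=4 ×35
  A^-1: L=3 ×35
  A^-3: L=2 ×21
  A^-5: L=1 ×7
  A^-7: L=2 ×1
Each group contributes A^e * Σ count * d^(L-1):
Powers of d = -A^2 - A^-2: d^2 = A^4 + 2 + A^-4; d^3 = -A^6 - 3*A^2 - 3*A^-2 - A^-6; d^4 = A^8 + 4*A^4 + 6 + 4*A^-4 + A^-8; d^5 = -A^10 - 5*A^6 - 10*A^2 - 10*A^-2 - 5*A^-6 - A^-10; d^6 = A^12 + 6*A^8 + 15*A^4 + 20 + 15*A^-4 + 6*A^-8 + A^-12.
  A^7 * (d^6) = A^19 + 6*A^15 + 15*A^11 + 20*A^7 + 15*A^3 + 6*A^-1 + A^-5
  A^5 * (7*d^5) = -7*A^15 - 35*A^11 - 70*A^7 - 70*A^3 - 35*A^-1 - 7*A^-5
  A^3 * (21*d^4) = 21*A^11 + 84*A^7 + 126*A^3 + 84*A^-1 + 21*A^-5
  A^1 * (35*d^3) = -35*A^7 - 105*A^3 - 105*A^-1 - 35*A^-5
  A^-1 * (35*d^2) = 35*A^3 + 70*A^-1 + 35*A^-5
  A^-3 * (21*d) = -21*A^-1 - 21*A^-5
  A^-5 * (7) = 7*A^-5
  A^-7 * (d) = -A^-5 - A^-9
Summing the groups: <K> = A^19 - A^15 + A^11 - A^7 + A^3 - A^-1 - A^-9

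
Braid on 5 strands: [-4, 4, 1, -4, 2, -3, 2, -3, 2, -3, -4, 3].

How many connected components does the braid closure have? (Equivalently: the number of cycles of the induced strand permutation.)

Track the strand permutation on 5 strands, starting from identity.
  step 1: s4^-1 swaps positions 4,5 -> [1 2 3 5 4]
  step 2: s4 swaps positions 4,5 -> [1 2 3 4 5]
  step 3: s1 swaps positions 1,2 -> [2 1 3 4 5]
  step 4: s4^-1 swaps positions 4,5 -> [2 1 3 5 4]
  step 5: s2 swaps positions 2,3 -> [2 3 1 5 4]
  step 6: s3^-1 swaps positions 3,4 -> [2 3 5 1 4]
  step 7: s2 swaps positions 2,3 -> [2 5 3 1 4]
  step 8: s3^-1 swaps positions 3,4 -> [2 5 1 3 4]
  step 9: s2 swaps positions 2,3 -> [2 1 5 3 4]
  step 10: s3^-1 swaps positions 3,4 -> [2 1 3 5 4]
  step 11: s4^-1 swaps positions 4,5 -> [2 1 3 4 5]
  step 12: s3 swaps positions 3,4 -> [2 1 4 3 5]
Final permutation (position -> original strand): [2 1 4 3 5]
Closure components = cycle count of this permutation = 3.

Answer: 3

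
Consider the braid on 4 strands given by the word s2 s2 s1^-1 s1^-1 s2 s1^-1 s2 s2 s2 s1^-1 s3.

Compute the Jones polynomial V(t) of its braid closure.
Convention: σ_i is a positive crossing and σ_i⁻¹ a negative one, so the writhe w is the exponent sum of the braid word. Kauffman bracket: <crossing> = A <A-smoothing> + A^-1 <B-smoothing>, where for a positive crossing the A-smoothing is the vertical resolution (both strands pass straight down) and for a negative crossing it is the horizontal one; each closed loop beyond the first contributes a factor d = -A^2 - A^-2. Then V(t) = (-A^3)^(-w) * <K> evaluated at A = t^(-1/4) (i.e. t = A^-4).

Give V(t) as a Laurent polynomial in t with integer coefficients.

The presented braid s2 s2 s1^-1 s1^-1 s2 s1^-1 s2 s2 s2 s1^-1 s3 on 4 strands reduces by inverse Markov moves (closure unchanged at each step):
  Destabilize: the word has the form β·s3 where s3 occurs only as the final letter (β ∈ B_3); drop it and the last strand → 3 strands.
Reduced to β = s2 s2 s1^-1 s1^-1 s2 s1^-1 s2 s2 s2 s1^-1 on 3 strands, 10 crossings.
Compute on β:
Braid: s2 s2 s1^-1 s1^-1 s2 s1^-1 s2 s2 s2 s1^-1 on 3 strands, 10 crossings.
Writhe w = (#positive) - (#negative) = 6 - 4 = 2.
Computing the Kauffman bracket via state sum. There are 2^10 = 1024 states.
Smooth each crossing (0=||, 1=⌣⌢); contribution A^(Σ sign_k(1-2s_k)) * d^(L-1).
Tabulate the states by total A-exponent and number of loops L (A-exp: L × count):
  A^10: L=5 ×1
  A^8: L=4 ×10
  A^6: L=3 ×41, L=5 ×4
  A^4: L=2 ×81, L=4 ×38, L=6 ×1
  A^2: L=1 ×71, L=3 ×117, L=5 ×22
  A^0: L=2 ×154, L=4 ×91, L=6 ×7
  A^-2: L=3 ×168, L=5 ×41, L=7 ×1
  A^-4: L=4 ×110, L=6 ×10
  A^-6: L=5 ×44, L=7 ×1
  A^-8: L=6 ×10
  A^-10: L=7 ×1
Each group contributes A^e * Σ count * d^(L-1):
Powers of d = -A^2 - A^-2: d^2 = A^4 + 2 + A^-4; d^3 = -A^6 - 3*A^2 - 3*A^-2 - A^-6; d^4 = A^8 + 4*A^4 + 6 + 4*A^-4 + A^-8; d^5 = -A^10 - 5*A^6 - 10*A^2 - 10*A^-2 - 5*A^-6 - A^-10; d^6 = A^12 + 6*A^8 + 15*A^4 + 20 + 15*A^-4 + 6*A^-8 + A^-12.
  A^10 * (d^4) = A^18 + 4*A^14 + 6*A^10 + 4*A^6 + A^2
  A^8 * (10*d^3) = -10*A^14 - 30*A^10 - 30*A^6 - 10*A^2
  A^6 * (41*d^2 + 4*d^4) = 4*A^14 + 57*A^10 + 106*A^6 + 57*A^2 + 4*A^-2
  A^4 * (81*d + 38*d^3 + d^5) = -A^14 - 43*A^10 - 205*A^6 - 205*A^2 - 43*A^-2 - A^-6
  A^2 * (71 + 117*d^2 + 22*d^4) = 22*A^10 + 205*A^6 + 437*A^2 + 205*A^-2 + 22*A^-6
  A^0 * (154*d + 91*d^3 + 7*d^5) = -7*A^10 - 126*A^6 - 497*A^2 - 497*A^-2 - 126*A^-6 - 7*A^-10
  A^-2 * (168*d^2 + 41*d^4 + d^6) = A^10 + 47*A^6 + 347*A^2 + 602*A^-2 + 347*A^-6 + 47*A^-10 + A^-14
  A^-4 * (110*d^3 + 10*d^5) = -10*A^6 - 160*A^2 - 430*A^-2 - 430*A^-6 - 160*A^-10 - 10*A^-14
  A^-6 * (44*d^4 + d^6) = A^6 + 50*A^2 + 191*A^-2 + 284*A^-6 + 191*A^-10 + 50*A^-14 + A^-18
  A^-8 * (10*d^5) = -10*A^2 - 50*A^-2 - 100*A^-6 - 100*A^-10 - 50*A^-14 - 10*A^-18
  A^-10 * (d^6) = A^2 + 6*A^-2 + 15*A^-6 + 20*A^-10 + 15*A^-14 + 6*A^-18 + A^-22
Summing the groups: <K> = A^18 - 3*A^14 + 6*A^10 - 8*A^6 + 11*A^2 - 12*A^-2 + 11*A^-6 - 9*A^-10 + 6*A^-14 - 3*A^-18 + A^-22
Normalise by the writhe: (-A^3)^(-w) = (-A^3)^(-2) = A^-6, so f(A) = A^-6 * <K> = A^12 - 3*A^8 + 6*A^4 - 8 + 11*A^-4 - 12*A^-8 + 11*A^-12 - 9*A^-16 + 6*A^-20 - 3*A^-24 + A^-28.
Substitute A = t^(-1/4), i.e. A^e → t^(-e/4): V(t) = t^7 - 3*t^6 + 6*t^5 - 9*t^4 + 11*t^3 - 12*t^2 + 11*t - 8 + 6*t^-1 - 3*t^-2 + t^-3

Answer: t^7 - 3*t^6 + 6*t^5 - 9*t^4 + 11*t^3 - 12*t^2 + 11*t - 8 + 6*t^-1 - 3*t^-2 + t^-3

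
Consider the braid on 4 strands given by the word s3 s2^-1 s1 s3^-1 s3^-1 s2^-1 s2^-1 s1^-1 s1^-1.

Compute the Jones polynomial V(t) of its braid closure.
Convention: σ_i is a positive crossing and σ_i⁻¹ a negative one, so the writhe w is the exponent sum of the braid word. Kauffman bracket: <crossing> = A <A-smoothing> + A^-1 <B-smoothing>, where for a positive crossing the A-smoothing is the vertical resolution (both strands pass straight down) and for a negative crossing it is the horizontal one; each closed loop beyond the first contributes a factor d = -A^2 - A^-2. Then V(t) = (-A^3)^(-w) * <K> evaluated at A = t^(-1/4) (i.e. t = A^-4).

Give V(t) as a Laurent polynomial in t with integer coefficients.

t^-1 - t^-2 + 2*t^-3 - 2*t^-4 + 2*t^-5 - t^-6 + t^-7 - t^-8

Derivation:
Braid: s3 s2^-1 s1 s3^-1 s3^-1 s2^-1 s2^-1 s1^-1 s1^-1 on 4 strands, 9 crossings.
Writhe w = (#positive) - (#negative) = 2 - 7 = -5.
Enumerate smoothing states for the bracket polynomial. There are 2^9 = 512 states.
Smooth each crossing (0=||, 1=⌣⌢); contribution A^(Σ sign_k(1-2s_k)) * d^(L-1).
Tabulate the states by total A-exponent and number of loops L (A-exp: L × count):
  A^9: L=5 ×1
  A^7: L=4 ×9
  A^5: L=3 ×31, L=5 ×5
  A^3: L=2 ×48, L=4 ×35, L=6 ×1
  A^1: L=1 ×28, L=3 ×86, L=5 ×12
  A^-1: L=2 ×82, L=4 ×43, L=6 ×1
  A^-3: L=1 ×20, L=3 ×58, L=5 ×6
  A^-5: L=2 ×25, L=4 ×11
  A^-7: L=1 ×3, L=3 ×6
  A^-9: L=2 ×1
Each group contributes A^e * Σ count * d^(L-1):
Powers of d = -A^2 - A^-2: d^2 = A^4 + 2 + A^-4; d^3 = -A^6 - 3*A^2 - 3*A^-2 - A^-6; d^4 = A^8 + 4*A^4 + 6 + 4*A^-4 + A^-8; d^5 = -A^10 - 5*A^6 - 10*A^2 - 10*A^-2 - 5*A^-6 - A^-10.
  A^9 * (d^4) = A^17 + 4*A^13 + 6*A^9 + 4*A^5 + A
  A^7 * (9*d^3) = -9*A^13 - 27*A^9 - 27*A^5 - 9*A
  A^5 * (31*d^2 + 5*d^4) = 5*A^13 + 51*A^9 + 92*A^5 + 51*A + 5*A^-3
  A^3 * (48*d + 35*d^3 + d^5) = -A^13 - 40*A^9 - 163*A^5 - 163*A - 40*A^-3 - A^-7
  A^1 * (28 + 86*d^2 + 12*d^4) = 12*A^9 + 134*A^5 + 272*A + 134*A^-3 + 12*A^-7
  A^-1 * (82*d + 43*d^3 + d^5) = -A^9 - 48*A^5 - 221*A - 221*A^-3 - 48*A^-7 - A^-11
  A^-3 * (20 + 58*d^2 + 6*d^4) = 6*A^5 + 82*A + 172*A^-3 + 82*A^-7 + 6*A^-11
  A^-5 * (25*d + 11*d^3) = -11*A - 58*A^-3 - 58*A^-7 - 11*A^-11
  A^-7 * (3 + 6*d^2) = 6*A^-3 + 15*A^-7 + 6*A^-11
  A^-9 * (d) = -A^-7 - A^-11
Summing the groups: <K> = A^17 - A^13 + A^9 - 2*A^5 + 2*A - 2*A^-3 + A^-7 - A^-11
Normalise by the writhe: (-A^3)^(-w) = (-A^3)^(5) = -A^15, so f(A) = -A^15 * <K> = -A^32 + A^28 - A^24 + 2*A^20 - 2*A^16 + 2*A^12 - A^8 + A^4.
Substitute A = t^(-1/4), i.e. A^e → t^(-e/4): V(t) = t^-1 - t^-2 + 2*t^-3 - 2*t^-4 + 2*t^-5 - t^-6 + t^-7 - t^-8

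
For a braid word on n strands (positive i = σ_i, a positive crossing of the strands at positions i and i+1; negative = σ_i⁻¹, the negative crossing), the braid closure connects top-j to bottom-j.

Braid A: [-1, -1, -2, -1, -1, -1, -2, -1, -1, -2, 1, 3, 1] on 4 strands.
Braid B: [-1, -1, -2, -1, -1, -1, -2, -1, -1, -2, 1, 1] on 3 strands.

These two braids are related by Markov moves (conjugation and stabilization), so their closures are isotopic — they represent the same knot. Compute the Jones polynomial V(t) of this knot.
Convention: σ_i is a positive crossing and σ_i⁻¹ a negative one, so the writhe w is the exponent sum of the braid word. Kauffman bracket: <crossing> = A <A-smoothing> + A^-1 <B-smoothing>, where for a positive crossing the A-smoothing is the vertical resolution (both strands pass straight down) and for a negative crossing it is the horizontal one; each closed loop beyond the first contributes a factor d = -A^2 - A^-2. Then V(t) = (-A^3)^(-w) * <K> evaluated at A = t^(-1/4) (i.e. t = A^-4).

Markov-equivalent braids have isotopic closures, hence identical knot invariants. Strip the Markov moves from each word to reach a common short braid β, then compute V(t) once on β.
Braid A: s1^-1 s1^-1 s2^-1 s1^-1 s1^-1 s1^-1 s2^-1 s1^-1 s1^-1 s2^-1 s1 s3 s1 on 4 strands reduces by inverse Markov moves (closure unchanged at each step):
  Deconjugate: the word is γ·β·γ⁻¹ with γ = s1^-1 (prefix) and γ⁻¹ = s1 (suffix); strip both.
  Destabilize: the word has the form β·s3 where s3 occurs only as the final letter (β ∈ B_3); drop it and the last strand → 3 strands.
  Deconjugate: the word is γ·β·γ⁻¹ with γ = s1^-1 (prefix) and γ⁻¹ = s1 (suffix); strip both.
Reduced to β = s2^-1 s1^-1 s1^-1 s1^-1 s2^-1 s1^-1 s1^-1 s2^-1 on 3 strands, 8 crossings.
Braid B: s1^-1 s1^-1 s2^-1 s1^-1 s1^-1 s1^-1 s2^-1 s1^-1 s1^-1 s2^-1 s1 s1 on 3 strands reduces by inverse Markov moves (closure unchanged at each step):
  Deconjugate: the word is γ·β·γ⁻¹ with γ = s1^-1 s1^-1 (prefix) and γ⁻¹ = s1 s1 (suffix); strip both.
Reduced to β = s2^-1 s1^-1 s1^-1 s1^-1 s2^-1 s1^-1 s1^-1 s2^-1 on 3 strands, 8 crossings.
Both give the same β = s2^-1 s1^-1 s1^-1 s1^-1 s2^-1 s1^-1 s1^-1 s2^-1 on 3 strands, so one state sum suffices:
Braid: s2^-1 s1^-1 s1^-1 s1^-1 s2^-1 s1^-1 s1^-1 s2^-1 on 3 strands, 8 crossings.
Writhe w = (#positive) - (#negative) = 0 - 8 = -8.
State-sum expansion of <K>. There are 2^8 = 256 states.
Each crossing splits two ways (0=vertical, 1=horizontal). The state's weight is A^(#A-smoothings - #B-smoothings) * d^(loops - 1).
Tabulate the states by total A-exponent and number of loops L (A-exp: L × count):
  A^8: L=5 ×1
  A^6: L=4 ×7, L=6 ×1
  A^4: L=3 ×19, L=5 ×9
  A^2: L=2 ×24, L=4 ×31, L=6 ×1
  A^0: L=1 ×12, L=3 ×53, L=5 ×5
  A^-2: L=2 ×45, L=4 ×11
  A^-4: L=1 ×15, L=3 ×13
  A^-6: L=2 ×8
  A^-8: L=3 ×1
Each group contributes A^e * Σ count * d^(L-1):
Powers of d = -A^2 - A^-2: d^2 = A^4 + 2 + A^-4; d^3 = -A^6 - 3*A^2 - 3*A^-2 - A^-6; d^4 = A^8 + 4*A^4 + 6 + 4*A^-4 + A^-8; d^5 = -A^10 - 5*A^6 - 10*A^2 - 10*A^-2 - 5*A^-6 - A^-10.
  A^8 * (d^4) = A^16 + 4*A^12 + 6*A^8 + 4*A^4 + 1
  A^6 * (7*d^3 + d^5) = -A^16 - 12*A^12 - 31*A^8 - 31*A^4 - 12 - A^-4
  A^4 * (19*d^2 + 9*d^4) = 9*A^12 + 55*A^8 + 92*A^4 + 55 + 9*A^-4
  A^2 * (24*d + 31*d^3 + d^5) = -A^12 - 36*A^8 - 127*A^4 - 127 - 36*A^-4 - A^-8
  A^0 * (12 + 53*d^2 + 5*d^4) = 5*A^8 + 73*A^4 + 148 + 73*A^-4 + 5*A^-8
  A^-2 * (45*d + 11*d^3) = -11*A^4 - 78 - 78*A^-4 - 11*A^-8
  A^-4 * (15 + 13*d^2) = 13 + 41*A^-4 + 13*A^-8
  A^-6 * (8*d) = -8*A^-4 - 8*A^-8
  A^-8 * (d^2) = A^-4 + 2*A^-8 + A^-12
Summing the groups: <K> = -A^8 + A^-4 + A^-12
Normalise by the writhe: (-A^3)^(-w) = (-A^3)^(8) = A^24, so f(A) = A^24 * <K> = -A^32 + A^20 + A^12.
Substitute A = t^(-1/4), i.e. A^e → t^(-e/4): V(t) = t^-3 + t^-5 - t^-8

Answer: t^-3 + t^-5 - t^-8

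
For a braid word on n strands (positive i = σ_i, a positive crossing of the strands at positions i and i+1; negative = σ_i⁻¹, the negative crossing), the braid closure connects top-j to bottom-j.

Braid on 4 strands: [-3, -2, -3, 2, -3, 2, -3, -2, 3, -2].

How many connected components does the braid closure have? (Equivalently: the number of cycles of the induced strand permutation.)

Track the strand permutation on 4 strands, starting from identity.
  step 1: s3^-1 swaps positions 3,4 -> [1 2 4 3]
  step 2: s2^-1 swaps positions 2,3 -> [1 4 2 3]
  step 3: s3^-1 swaps positions 3,4 -> [1 4 3 2]
  step 4: s2 swaps positions 2,3 -> [1 3 4 2]
  step 5: s3^-1 swaps positions 3,4 -> [1 3 2 4]
  step 6: s2 swaps positions 2,3 -> [1 2 3 4]
  step 7: s3^-1 swaps positions 3,4 -> [1 2 4 3]
  step 8: s2^-1 swaps positions 2,3 -> [1 4 2 3]
  step 9: s3 swaps positions 3,4 -> [1 4 3 2]
  step 10: s2^-1 swaps positions 2,3 -> [1 3 4 2]
Final permutation (position -> original strand): [1 3 4 2]
Closure components = cycle count of this permutation = 2.

Answer: 2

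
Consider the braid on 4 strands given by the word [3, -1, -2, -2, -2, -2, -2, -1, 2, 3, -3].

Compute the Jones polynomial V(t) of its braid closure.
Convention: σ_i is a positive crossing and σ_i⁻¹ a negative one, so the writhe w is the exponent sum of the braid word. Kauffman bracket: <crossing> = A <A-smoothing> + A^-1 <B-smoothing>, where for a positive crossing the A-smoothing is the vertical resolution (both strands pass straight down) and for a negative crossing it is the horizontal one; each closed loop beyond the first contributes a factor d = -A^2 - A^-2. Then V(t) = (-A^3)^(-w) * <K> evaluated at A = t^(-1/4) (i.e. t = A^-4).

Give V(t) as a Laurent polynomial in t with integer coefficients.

t^-2 - t^-3 + 2*t^-4 - 2*t^-5 + 3*t^-6 - 2*t^-7 + t^-8 - t^-9

Derivation:
The presented braid s3 s1^-1 s2^-1 s2^-1 s2^-1 s2^-1 s2^-1 s1^-1 s2 s3 s3^-1 on 4 strands reduces by inverse Markov moves (closure unchanged at each step):
  Deconjugate: the word is γ·β·γ⁻¹ with γ = s3 (prefix) and γ⁻¹ = s3^-1 (suffix); strip both.
  Destabilize: the word has the form β·s3 where s3 occurs only as the final letter (β ∈ B_3); drop it and the last strand → 3 strands.
Reduced to β = s1^-1 s2^-1 s2^-1 s2^-1 s2^-1 s2^-1 s1^-1 s2 on 3 strands, 8 crossings.
Compute on β:
Braid: s1^-1 s2^-1 s2^-1 s2^-1 s2^-1 s2^-1 s1^-1 s2 on 3 strands, 8 crossings.
Writhe w = (#positive) - (#negative) = 1 - 7 = -6.
Computing the Kauffman bracket via state sum. There are 2^8 = 256 states.
Each crossing splits two ways (0=vertical, 1=horizontal). The state's weight is A^(#A-smoothings - #B-smoothings) * d^(loops - 1).
Tabulate the states by total A-exponent and number of loops L (A-exp: L × count):
  A^8: L=6 ×1
  A^6: L=5 ×8
  A^4: L=4 ×25, L=6 ×3
  A^2: L=3 ×40, L=5 ×15, L=7 ×1
  A^0: L=2 ×35, L=4 ×30, L=6 ×5
  A^-2: L=1 ×15, L=3 ×31, L=5 ×10
  A^-4: L=2 ×18, L=4 ×10
  A^-6: L=1 ×2, L=3 ×6
  A^-8: L=2 ×1
Each group contributes A^e * Σ count * d^(L-1):
Powers of d = -A^2 - A^-2: d^2 = A^4 + 2 + A^-4; d^3 = -A^6 - 3*A^2 - 3*A^-2 - A^-6; d^4 = A^8 + 4*A^4 + 6 + 4*A^-4 + A^-8; d^5 = -A^10 - 5*A^6 - 10*A^2 - 10*A^-2 - 5*A^-6 - A^-10; d^6 = A^12 + 6*A^8 + 15*A^4 + 20 + 15*A^-4 + 6*A^-8 + A^-12.
  A^8 * (d^5) = -A^18 - 5*A^14 - 10*A^10 - 10*A^6 - 5*A^2 - A^-2
  A^6 * (8*d^4) = 8*A^14 + 32*A^10 + 48*A^6 + 32*A^2 + 8*A^-2
  A^4 * (25*d^3 + 3*d^5) = -3*A^14 - 40*A^10 - 105*A^6 - 105*A^2 - 40*A^-2 - 3*A^-6
  A^2 * (40*d^2 + 15*d^4 + d^6) = A^14 + 21*A^10 + 115*A^6 + 190*A^2 + 115*A^-2 + 21*A^-6 + A^-10
  A^0 * (35*d + 30*d^3 + 5*d^5) = -5*A^10 - 55*A^6 - 175*A^2 - 175*A^-2 - 55*A^-6 - 5*A^-10
  A^-2 * (15 + 31*d^2 + 10*d^4) = 10*A^6 + 71*A^2 + 137*A^-2 + 71*A^-6 + 10*A^-10
  A^-4 * (18*d + 10*d^3) = -10*A^2 - 48*A^-2 - 48*A^-6 - 10*A^-10
  A^-6 * (2 + 6*d^2) = 6*A^-2 + 14*A^-6 + 6*A^-10
  A^-8 * (d) = -A^-6 - A^-10
Summing the groups: <K> = -A^18 + A^14 - 2*A^10 + 3*A^6 - 2*A^2 + 2*A^-2 - A^-6 + A^-10
Normalise by the writhe: (-A^3)^(-w) = (-A^3)^(6) = A^18, so f(A) = A^18 * <K> = -A^36 + A^32 - 2*A^28 + 3*A^24 - 2*A^20 + 2*A^16 - A^12 + A^8.
Substitute A = t^(-1/4), i.e. A^e → t^(-e/4): V(t) = t^-2 - t^-3 + 2*t^-4 - 2*t^-5 + 3*t^-6 - 2*t^-7 + t^-8 - t^-9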